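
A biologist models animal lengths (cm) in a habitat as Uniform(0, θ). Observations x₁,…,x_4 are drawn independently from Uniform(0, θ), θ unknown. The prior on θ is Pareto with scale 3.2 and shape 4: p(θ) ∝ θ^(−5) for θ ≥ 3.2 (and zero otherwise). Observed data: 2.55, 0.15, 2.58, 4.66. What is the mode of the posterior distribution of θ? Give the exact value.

θ̂_MAP = 4.66

The Uniform(0, θ) likelihood is θ^(−n) for θ ≥ max(xᵢ), zero otherwise. Here max(xᵢ) = 4.66.
Posterior ∝ θ^(−5) · θ^(−4) = θ^(−9) on θ ≥ max(3.2, 4.66) = 4.66.
This density is strictly decreasing in θ, so the posterior mode lies at the lower boundary of the support.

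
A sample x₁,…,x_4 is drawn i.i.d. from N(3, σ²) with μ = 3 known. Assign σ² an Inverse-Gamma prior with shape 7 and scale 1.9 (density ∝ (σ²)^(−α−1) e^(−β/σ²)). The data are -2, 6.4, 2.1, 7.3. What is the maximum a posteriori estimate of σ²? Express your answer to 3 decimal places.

Sum of squared deviations about the known mean: SS = (-2−3)² + (6.4−3)² + (2.1−3)² + (7.3−3)² = 55.86.
The Normal likelihood contributes (σ²)^(−n/2) exp(−SS/(2σ²)), so the posterior is Inverse-Gamma(α + n/2, β + SS/2) = Inverse-Gamma(9, 29.83).
The mode of Inverse-Gamma(a, b) is b/(a+1) = 29.83/10 ≈ 2.983.

σ̂²_MAP = 2.983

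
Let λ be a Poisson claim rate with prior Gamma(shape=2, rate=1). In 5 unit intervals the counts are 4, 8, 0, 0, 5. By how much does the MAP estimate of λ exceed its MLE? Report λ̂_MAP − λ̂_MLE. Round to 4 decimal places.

Σxᵢ = 17. Posterior is Gamma(19, 6); MAP = (19−1)/6 = 18/6 ≈ 3.00000.
MLE = x̄ = 17/5 ≈ 3.40000.
Difference = 18/6 − 17/5 = -2/5 ≈ -0.4000.

MAP − MLE = -0.4000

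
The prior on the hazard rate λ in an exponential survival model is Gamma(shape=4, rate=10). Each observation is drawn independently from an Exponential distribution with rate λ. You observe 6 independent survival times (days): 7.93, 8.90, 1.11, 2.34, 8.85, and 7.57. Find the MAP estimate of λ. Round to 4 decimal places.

The Exponential(rate=λ) likelihood is ∝ λ^n e^(−λΣtᵢ). Here n = 6 and Σtᵢ = 7.93 + 8.90 + 1.11 + 2.34 + 8.85 + 7.57 = 36.70.
Posterior ∝ λ^3e^(−10λ) · λ^6e^(−36.70λ) = λ^9e^(−46.70λ), i.e. Gamma(10, 46.70).
Mode = (a−1)/b = 9/46.70 ≈ 0.1927.

λ̂_MAP = 0.1927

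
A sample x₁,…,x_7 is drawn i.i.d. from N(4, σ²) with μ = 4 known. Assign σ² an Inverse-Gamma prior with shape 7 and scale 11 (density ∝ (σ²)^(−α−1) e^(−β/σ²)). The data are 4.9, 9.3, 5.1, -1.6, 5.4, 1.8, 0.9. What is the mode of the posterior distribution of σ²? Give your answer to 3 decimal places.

σ̂²_MAP = 4.343

Sum of squared deviations about the known mean: SS = (4.9−4)² + (9.3−4)² + (5.1−4)² + (-1.6−4)² + (5.4−4)² + (1.8−4)² + (0.9−4)² = 77.88.
The Normal likelihood contributes (σ²)^(−n/2) exp(−SS/(2σ²)), so the posterior is Inverse-Gamma(α + n/2, β + SS/2) = Inverse-Gamma(10.5, 49.94).
The mode of Inverse-Gamma(a, b) is b/(a+1) = 49.94/11.5 ≈ 4.343.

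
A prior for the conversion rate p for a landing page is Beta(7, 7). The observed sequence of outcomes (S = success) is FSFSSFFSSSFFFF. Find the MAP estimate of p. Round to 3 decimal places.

p̂_MAP = 0.462

Prior: Beta(7, 7).
Data: 6 successes in 14 trials (from the sequence). The binomial likelihood contributes p^6(1−p)^8, so the posterior is Beta(7+6, 7+8) = Beta(13, 15).
For Beta(a, b) with a, b > 1 the mode is (a−1)/(a+b−2) = 12/26 ≈ 0.462.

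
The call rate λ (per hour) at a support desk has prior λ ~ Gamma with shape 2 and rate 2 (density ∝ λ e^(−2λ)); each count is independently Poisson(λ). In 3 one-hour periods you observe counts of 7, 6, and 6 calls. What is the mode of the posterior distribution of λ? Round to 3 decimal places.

λ̂_MAP = 4.000

Σxᵢ = 7+6+6 = 19, with n = 3.
Posterior ∝ λe^(−2λ) · λ^19e^(−3λ) = λ^20e^(−5λ), i.e. Gamma(shape=21, rate=5).
The mode of a Gamma(a, b) with a ≥ 1 (shape–rate) is (a−1)/b = 20/5 ≈ 4.000.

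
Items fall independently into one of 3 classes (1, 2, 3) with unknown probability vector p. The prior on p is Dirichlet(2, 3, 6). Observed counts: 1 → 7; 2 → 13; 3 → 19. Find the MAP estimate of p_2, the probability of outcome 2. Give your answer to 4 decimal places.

The posterior is Dirichlet(αᵢ + nᵢ) = Dirichlet(9, 16, 25).
For a Dirichlet(a₁,…,a_K) with all aᵢ > 1, the mode has j-th component (aⱼ − 1)/(Σaᵢ − K).
Here Σaᵢ = 50 and K = 3, so p_2 = (16 − 1)/(50 − 3) = 15/47 ≈ 0.3191.

MAP estimate: 0.3191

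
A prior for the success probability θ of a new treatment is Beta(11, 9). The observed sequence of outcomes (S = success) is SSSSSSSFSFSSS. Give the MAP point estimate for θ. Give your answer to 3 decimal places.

Prior: Beta(11, 9).
Data: 11 successes in 13 trials (from the sequence). The binomial likelihood contributes θ^11(1−θ)^2, so the posterior is Beta(11+11, 9+2) = Beta(22, 11).
For Beta(a, b) with a, b > 1 the mode is (a−1)/(a+b−2) = 21/31 ≈ 0.677.

θ̂_MAP = 0.677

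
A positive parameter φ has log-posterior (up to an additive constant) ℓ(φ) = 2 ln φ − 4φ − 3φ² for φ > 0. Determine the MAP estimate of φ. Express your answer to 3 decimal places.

φ̂_MAP = 0.333

ℓ'(φ) = 2/φ − 4 − 6φ. Setting this to zero and multiplying by φ: 6φ² + 4φ − 2 = 0.
φ = (−4 + √(4² + 4·6·2)) / (2·6) = (−4 + √64) / 12 = (−4 + 8)/12 = 1/3.
ℓ''(φ) = −2/φ² − 6 < 0, confirming a maximum.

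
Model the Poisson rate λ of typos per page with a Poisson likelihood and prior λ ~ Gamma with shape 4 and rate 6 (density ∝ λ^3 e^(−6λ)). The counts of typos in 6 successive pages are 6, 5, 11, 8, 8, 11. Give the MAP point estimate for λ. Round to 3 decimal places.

Σxᵢ = 6+5+11+8+8+11 = 49, with n = 6.
Posterior ∝ λ^3e^(−6λ) · λ^49e^(−6λ) = λ^52e^(−12λ), i.e. Gamma(shape=53, rate=12).
The mode of a Gamma(a, b) with a ≥ 1 (shape–rate) is (a−1)/b = 52/12 ≈ 4.333.

λ̂_MAP = 4.333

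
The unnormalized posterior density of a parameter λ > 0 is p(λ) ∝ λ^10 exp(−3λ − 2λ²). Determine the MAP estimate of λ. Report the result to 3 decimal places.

ℓ'(λ) = 10/λ − 3 − 4λ. Setting this to zero and multiplying by λ: 4λ² + 3λ − 10 = 0.
λ = (−3 + √(3² + 4·4·10)) / (2·4) = (−3 + √169) / 8 = (−3 + 13)/8 = 5/4.
ℓ''(λ) = −10/λ² − 4 < 0, confirming a maximum.

λ̂_MAP = 1.250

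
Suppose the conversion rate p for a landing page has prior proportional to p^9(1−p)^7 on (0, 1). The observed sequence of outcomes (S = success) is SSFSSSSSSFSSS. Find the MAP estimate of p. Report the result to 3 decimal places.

The prior density ∝ p^9(1−p)^7 is the kernel of Beta(10, 8).
Data: 11 successes in 13 trials (from the sequence). The binomial likelihood contributes p^11(1−p)^2, so the posterior is Beta(10+11, 8+2) = Beta(21, 10).
For Beta(a, b) with a, b > 1 the mode is (a−1)/(a+b−2) = 20/29 ≈ 0.690.

p̂_MAP = 0.690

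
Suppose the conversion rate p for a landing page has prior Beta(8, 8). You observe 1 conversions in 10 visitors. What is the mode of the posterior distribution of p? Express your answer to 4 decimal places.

Prior: Beta(8, 8).
Data: 1 success in 10 trials. The binomial likelihood contributes p(1−p)^9, so the posterior is Beta(8+1, 8+9) = Beta(9, 17).
For Beta(a, b) with a, b > 1 the mode is (a−1)/(a+b−2) = 8/24 ≈ 0.3333.

p̂_MAP = 0.3333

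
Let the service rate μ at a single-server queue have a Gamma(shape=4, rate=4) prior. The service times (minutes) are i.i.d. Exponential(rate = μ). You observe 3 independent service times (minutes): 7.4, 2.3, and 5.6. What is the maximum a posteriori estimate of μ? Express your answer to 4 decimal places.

μ̂_MAP = 0.3109

The Exponential(rate=μ) likelihood is ∝ μ^n e^(−μΣtᵢ). Here n = 3 and Σtᵢ = 7.4 + 2.3 + 5.6 = 15.3.
Posterior ∝ μ^3e^(−4μ) · μ^3e^(−15.3μ) = μ^6e^(−19.3μ), i.e. Gamma(7, 19.3).
Mode = (a−1)/b = 6/19.3 ≈ 0.3109.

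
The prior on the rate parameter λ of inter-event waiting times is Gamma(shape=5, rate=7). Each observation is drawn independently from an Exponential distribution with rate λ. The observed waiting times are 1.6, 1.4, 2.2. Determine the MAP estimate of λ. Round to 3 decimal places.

The Exponential(rate=λ) likelihood is ∝ λ^n e^(−λΣtᵢ). Here n = 3 and Σtᵢ = 1.6 + 1.4 + 2.2 = 5.2.
Posterior ∝ λ^4e^(−7λ) · λ^3e^(−5.2λ) = λ^7e^(−12.2λ), i.e. Gamma(8, 12.2).
Mode = (a−1)/b = 7/12.2 ≈ 0.574.

λ̂_MAP = 0.574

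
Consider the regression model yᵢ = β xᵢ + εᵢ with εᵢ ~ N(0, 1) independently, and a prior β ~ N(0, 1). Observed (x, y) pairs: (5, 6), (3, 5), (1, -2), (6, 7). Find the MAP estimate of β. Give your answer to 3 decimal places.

log p(β | y) = −Σ(yᵢ − βxᵢ)²/(2·1) − β²/(2·1) + const.
Setting the derivative to zero: Σxᵢ(yᵢ − βxᵢ)/1 − β/1 = 0, so β = Σxᵢyᵢ / (Σxᵢ² + σ²/τ²).
Σxᵢyᵢ = 5·6 + 3·5 + 1·(-2) + 6·7 = 85; Σxᵢ² = 71; σ²/τ² = 1.
β̂_MAP = 85 / (71 + 1) = 85/72 ≈ 1.181.

β̂_MAP = 1.181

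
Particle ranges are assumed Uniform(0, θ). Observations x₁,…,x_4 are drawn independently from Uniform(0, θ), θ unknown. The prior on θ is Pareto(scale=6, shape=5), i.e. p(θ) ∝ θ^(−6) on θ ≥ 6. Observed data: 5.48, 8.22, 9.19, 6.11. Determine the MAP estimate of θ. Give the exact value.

The Uniform(0, θ) likelihood is θ^(−n) for θ ≥ max(xᵢ), zero otherwise. Here max(xᵢ) = 9.19.
Posterior ∝ θ^(−6) · θ^(−4) = θ^(−10) on θ ≥ max(6, 9.19) = 9.19.
This density is strictly decreasing in θ, so the posterior mode lies at the lower boundary of the support.

θ̂_MAP = 9.19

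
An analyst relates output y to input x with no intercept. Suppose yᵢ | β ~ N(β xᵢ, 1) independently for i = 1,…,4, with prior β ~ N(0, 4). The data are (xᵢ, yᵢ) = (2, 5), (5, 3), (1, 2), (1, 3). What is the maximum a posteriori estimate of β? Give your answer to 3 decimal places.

β̂_MAP = 0.960

log p(β | y) = −Σ(yᵢ − βxᵢ)²/(2·1) − β²/(2·4) + const.
Setting the derivative to zero: Σxᵢ(yᵢ − βxᵢ)/1 − β/4 = 0, so β = Σxᵢyᵢ / (Σxᵢ² + σ²/τ²).
Σxᵢyᵢ = 2·5 + 5·3 + 1·2 + 1·3 = 30; Σxᵢ² = 31; σ²/τ² = 0.25.
β̂_MAP = 30 / (31 + 0.25) = 30/31.25 ≈ 0.960.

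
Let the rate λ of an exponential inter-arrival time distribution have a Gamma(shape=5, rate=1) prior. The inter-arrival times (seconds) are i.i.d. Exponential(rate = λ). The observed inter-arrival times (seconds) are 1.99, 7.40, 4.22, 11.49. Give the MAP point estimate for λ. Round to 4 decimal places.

The Exponential(rate=λ) likelihood is ∝ λ^n e^(−λΣtᵢ). Here n = 4 and Σtᵢ = 1.99 + 7.40 + 4.22 + 11.49 = 25.10.
Posterior ∝ λ^4e^(−1λ) · λ^4e^(−25.10λ) = λ^8e^(−26.10λ), i.e. Gamma(9, 26.10).
Mode = (a−1)/b = 8/26.10 ≈ 0.3065.

λ̂_MAP = 0.3065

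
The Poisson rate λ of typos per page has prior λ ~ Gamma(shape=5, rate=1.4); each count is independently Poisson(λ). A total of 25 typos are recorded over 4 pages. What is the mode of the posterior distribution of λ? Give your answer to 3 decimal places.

λ̂_MAP = 5.370

Σxᵢ = 25, n = 4.
Posterior ∝ λ^4e^(−1.4λ) · λ^25e^(−4λ) = λ^29e^(−5.4λ), i.e. Gamma(shape=30, rate=5.4).
The mode of a Gamma(a, b) with a ≥ 1 (shape–rate) is (a−1)/b = 29/5.4 ≈ 5.370.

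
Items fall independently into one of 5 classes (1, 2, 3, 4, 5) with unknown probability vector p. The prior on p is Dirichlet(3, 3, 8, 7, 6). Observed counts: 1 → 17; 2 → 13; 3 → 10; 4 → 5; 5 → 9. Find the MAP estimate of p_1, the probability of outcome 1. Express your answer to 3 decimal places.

The posterior is Dirichlet(αᵢ + nᵢ) = Dirichlet(20, 16, 18, 12, 15).
For a Dirichlet(a₁,…,a_K) with all aᵢ > 1, the mode has j-th component (aⱼ − 1)/(Σaᵢ − K).
Here Σaᵢ = 81 and K = 5, so p_1 = (20 − 1)/(81 − 5) = 19/76 ≈ 0.250.

MAP estimate: 0.250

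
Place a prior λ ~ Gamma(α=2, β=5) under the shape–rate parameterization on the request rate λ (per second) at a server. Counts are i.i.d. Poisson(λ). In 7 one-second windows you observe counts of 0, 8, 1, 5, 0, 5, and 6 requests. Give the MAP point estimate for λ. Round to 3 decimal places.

λ̂_MAP = 2.167

Σxᵢ = 0+8+1+5+0+5+6 = 25, with n = 7.
Posterior ∝ λe^(−5λ) · λ^25e^(−7λ) = λ^26e^(−12λ), i.e. Gamma(shape=27, rate=12).
The mode of a Gamma(a, b) with a ≥ 1 (shape–rate) is (a−1)/b = 26/12 ≈ 2.167.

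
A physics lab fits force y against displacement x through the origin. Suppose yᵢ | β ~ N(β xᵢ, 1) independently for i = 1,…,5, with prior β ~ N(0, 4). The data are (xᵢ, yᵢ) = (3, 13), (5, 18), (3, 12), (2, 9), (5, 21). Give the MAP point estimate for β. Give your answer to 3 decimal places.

β̂_MAP = 3.986

log p(β | y) = −Σ(yᵢ − βxᵢ)²/(2·1) − β²/(2·4) + const.
Setting the derivative to zero: Σxᵢ(yᵢ − βxᵢ)/1 − β/4 = 0, so β = Σxᵢyᵢ / (Σxᵢ² + σ²/τ²).
Σxᵢyᵢ = 3·13 + 5·18 + 3·12 + 2·9 + 5·21 = 288; Σxᵢ² = 72; σ²/τ² = 0.25.
β̂_MAP = 288 / (72 + 0.25) = 288/72.25 ≈ 3.986.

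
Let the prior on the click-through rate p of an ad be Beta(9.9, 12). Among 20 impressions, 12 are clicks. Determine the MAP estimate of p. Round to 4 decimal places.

p̂_MAP = 0.5238

Prior: Beta(9.9, 12).
Data: 12 successes in 20 trials. The binomial likelihood contributes p^12(1−p)^8, so the posterior is Beta(9.9+12, 12+8) = Beta(21.9, 20).
For Beta(a, b) with a, b > 1 the mode is (a−1)/(a+b−2) = 20.9/39.9 ≈ 0.5238.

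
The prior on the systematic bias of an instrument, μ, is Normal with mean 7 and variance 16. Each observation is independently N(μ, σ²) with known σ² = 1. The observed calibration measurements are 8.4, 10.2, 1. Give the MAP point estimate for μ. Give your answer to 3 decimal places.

μ̂_MAP = 6.543

n = 3; x̄ = (8.4 + 10.2 + 1)/3 = 19.6/3 = 98/15 ≈ 6.5333.
For a Normal prior and Normal likelihood with known variance, the posterior is Normal; its mode equals its mean, the precision-weighted average.
Prior precision 1/σ₀² = 1/16 = 0.0625; data precision n/σ² = 3/1 = 3.
μ̂ = (0.0625·7 + 3·(98/15)) / (0.0625 + 3) = 20.0375/3.0625 = 229/35 ≈ 6.543.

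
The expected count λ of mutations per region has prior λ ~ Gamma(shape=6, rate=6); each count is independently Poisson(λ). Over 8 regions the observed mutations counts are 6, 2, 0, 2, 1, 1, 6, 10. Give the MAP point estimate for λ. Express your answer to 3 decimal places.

Σxᵢ = 6+2+0+2+1+1+6+10 = 28, with n = 8.
Posterior ∝ λ^5e^(−6λ) · λ^28e^(−8λ) = λ^33e^(−14λ), i.e. Gamma(shape=34, rate=14).
The mode of a Gamma(a, b) with a ≥ 1 (shape–rate) is (a−1)/b = 33/14 ≈ 2.357.

λ̂_MAP = 2.357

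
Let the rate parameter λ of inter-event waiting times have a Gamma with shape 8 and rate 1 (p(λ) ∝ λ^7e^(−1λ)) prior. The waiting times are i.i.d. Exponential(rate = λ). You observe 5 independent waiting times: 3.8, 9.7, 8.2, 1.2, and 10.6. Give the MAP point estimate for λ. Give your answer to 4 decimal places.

λ̂_MAP = 0.3478

The Exponential(rate=λ) likelihood is ∝ λ^n e^(−λΣtᵢ). Here n = 5 and Σtᵢ = 3.8 + 9.7 + 8.2 + 1.2 + 10.6 = 33.5.
Posterior ∝ λ^7e^(−1λ) · λ^5e^(−33.5λ) = λ^12e^(−34.5λ), i.e. Gamma(13, 34.5).
Mode = (a−1)/b = 12/34.5 ≈ 0.3478.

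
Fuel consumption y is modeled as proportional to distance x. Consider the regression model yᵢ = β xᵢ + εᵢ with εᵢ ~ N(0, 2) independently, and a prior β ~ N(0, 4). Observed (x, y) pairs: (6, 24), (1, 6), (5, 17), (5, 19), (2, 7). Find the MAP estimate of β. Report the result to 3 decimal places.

β̂_MAP = 3.760

log p(β | y) = −Σ(yᵢ − βxᵢ)²/(2·2) − β²/(2·4) + const.
Setting the derivative to zero: Σxᵢ(yᵢ − βxᵢ)/2 − β/4 = 0, so β = Σxᵢyᵢ / (Σxᵢ² + σ²/τ²).
Σxᵢyᵢ = 6·24 + 1·6 + 5·17 + 5·19 + 2·7 = 344; Σxᵢ² = 91; σ²/τ² = 0.5.
β̂_MAP = 344 / (91 + 0.5) = 344/91.5 ≈ 3.760.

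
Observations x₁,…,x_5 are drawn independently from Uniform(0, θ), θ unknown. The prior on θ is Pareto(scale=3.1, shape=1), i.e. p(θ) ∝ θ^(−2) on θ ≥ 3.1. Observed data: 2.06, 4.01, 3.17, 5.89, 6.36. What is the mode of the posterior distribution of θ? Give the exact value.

θ̂_MAP = 6.36

The Uniform(0, θ) likelihood is θ^(−n) for θ ≥ max(xᵢ), zero otherwise. Here max(xᵢ) = 6.36.
Posterior ∝ θ^(−2) · θ^(−5) = θ^(−7) on θ ≥ max(3.1, 6.36) = 6.36.
This density is strictly decreasing in θ, so the posterior mode lies at the lower boundary of the support.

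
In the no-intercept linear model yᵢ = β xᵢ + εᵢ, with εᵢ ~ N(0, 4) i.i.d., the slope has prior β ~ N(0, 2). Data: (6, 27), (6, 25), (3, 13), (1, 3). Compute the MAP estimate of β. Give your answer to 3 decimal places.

log p(β | y) = −Σ(yᵢ − βxᵢ)²/(2·4) − β²/(2·2) + const.
Setting the derivative to zero: Σxᵢ(yᵢ − βxᵢ)/4 − β/2 = 0, so β = Σxᵢyᵢ / (Σxᵢ² + σ²/τ²).
Σxᵢyᵢ = 6·27 + 6·25 + 3·13 + 1·3 = 354; Σxᵢ² = 82; σ²/τ² = 2.
β̂_MAP = 354 / (82 + 2) = 354/84 ≈ 4.214.

β̂_MAP = 4.214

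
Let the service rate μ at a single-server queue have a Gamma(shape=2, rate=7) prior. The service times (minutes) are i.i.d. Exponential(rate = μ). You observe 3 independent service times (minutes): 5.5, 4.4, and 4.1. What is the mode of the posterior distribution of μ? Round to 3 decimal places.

μ̂_MAP = 0.190

The Exponential(rate=μ) likelihood is ∝ μ^n e^(−μΣtᵢ). Here n = 3 and Σtᵢ = 5.5 + 4.4 + 4.1 = 14.
Posterior ∝ μe^(−7μ) · μ^3e^(−14μ) = μ^4e^(−21μ), i.e. Gamma(5, 21).
Mode = (a−1)/b = 4/21 ≈ 0.190.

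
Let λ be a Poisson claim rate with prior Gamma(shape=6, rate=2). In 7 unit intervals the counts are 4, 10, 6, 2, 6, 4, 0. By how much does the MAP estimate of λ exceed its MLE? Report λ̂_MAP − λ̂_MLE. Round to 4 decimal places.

Σxᵢ = 32. Posterior is Gamma(38, 9); MAP = (38−1)/9 = 37/9 ≈ 4.11111.
MLE = x̄ = 32/7 ≈ 4.57143.
Difference = 37/9 − 32/7 = -29/63 ≈ -0.4603.

MAP − MLE = -0.4603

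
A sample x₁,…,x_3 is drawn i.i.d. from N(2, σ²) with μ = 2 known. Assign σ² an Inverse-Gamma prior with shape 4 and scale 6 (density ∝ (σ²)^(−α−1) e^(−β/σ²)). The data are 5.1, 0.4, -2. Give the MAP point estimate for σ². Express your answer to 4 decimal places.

σ̂²_MAP = 3.0900

Sum of squared deviations about the known mean: SS = (5.1−2)² + (0.4−2)² + (-2−2)² = 28.17.
The Normal likelihood contributes (σ²)^(−n/2) exp(−SS/(2σ²)), so the posterior is Inverse-Gamma(α + n/2, β + SS/2) = Inverse-Gamma(5.5, 20.085).
The mode of Inverse-Gamma(a, b) is b/(a+1) = 20.085/6.5 ≈ 3.0900.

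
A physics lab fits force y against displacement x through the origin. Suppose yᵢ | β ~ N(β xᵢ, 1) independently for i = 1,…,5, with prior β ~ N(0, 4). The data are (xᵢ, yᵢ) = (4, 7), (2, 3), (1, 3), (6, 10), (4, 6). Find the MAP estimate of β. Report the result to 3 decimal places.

β̂_MAP = 1.652

log p(β | y) = −Σ(yᵢ − βxᵢ)²/(2·1) − β²/(2·4) + const.
Setting the derivative to zero: Σxᵢ(yᵢ − βxᵢ)/1 − β/4 = 0, so β = Σxᵢyᵢ / (Σxᵢ² + σ²/τ²).
Σxᵢyᵢ = 4·7 + 2·3 + 1·3 + 6·10 + 4·6 = 121; Σxᵢ² = 73; σ²/τ² = 0.25.
β̂_MAP = 121 / (73 + 0.25) = 121/73.25 ≈ 1.652.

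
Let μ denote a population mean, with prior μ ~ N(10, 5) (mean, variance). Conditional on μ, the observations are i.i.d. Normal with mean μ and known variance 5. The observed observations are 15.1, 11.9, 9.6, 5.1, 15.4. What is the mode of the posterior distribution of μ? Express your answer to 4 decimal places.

n = 5; x̄ = (15.1 + 11.9 + 9.6 + 5.1 + 15.4)/5 = 57.1/5 = 11.42.
For a Normal prior and Normal likelihood with known variance, the posterior is Normal; its mode equals its mean, the precision-weighted average.
Prior precision 1/σ₀² = 1/5 = 0.2; data precision n/σ² = 5/5 = 1.
μ̂ = (0.2·10 + 1·11.42) / (0.2 + 1) = 13.42/1.2 = 671/60 ≈ 11.1833.

μ̂_MAP = 11.1833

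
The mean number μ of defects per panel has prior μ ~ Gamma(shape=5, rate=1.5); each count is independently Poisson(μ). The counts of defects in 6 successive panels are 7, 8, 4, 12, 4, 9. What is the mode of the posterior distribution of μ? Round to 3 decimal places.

Σxᵢ = 7+8+4+12+4+9 = 44, with n = 6.
Posterior ∝ μ^4e^(−1.5μ) · μ^44e^(−6μ) = μ^48e^(−7.5μ), i.e. Gamma(shape=49, rate=7.5).
The mode of a Gamma(a, b) with a ≥ 1 (shape–rate) is (a−1)/b = 48/7.5 ≈ 6.400.

μ̂_MAP = 6.400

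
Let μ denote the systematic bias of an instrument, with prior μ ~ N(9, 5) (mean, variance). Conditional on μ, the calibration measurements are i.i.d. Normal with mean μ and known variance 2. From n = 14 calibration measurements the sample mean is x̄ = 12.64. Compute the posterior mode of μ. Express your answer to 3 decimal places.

n = 14, x̄ = 12.64.
For a Normal prior and Normal likelihood with known variance, the posterior is Normal; its mode equals its mean, the precision-weighted average.
Prior precision 1/σ₀² = 1/5 = 0.2; data precision n/σ² = 14/2 = 7.
μ̂ = (0.2·9 + 7·12.64) / (0.2 + 7) = 90.28/7.2 = 2257/180 ≈ 12.539.

μ̂_MAP = 12.539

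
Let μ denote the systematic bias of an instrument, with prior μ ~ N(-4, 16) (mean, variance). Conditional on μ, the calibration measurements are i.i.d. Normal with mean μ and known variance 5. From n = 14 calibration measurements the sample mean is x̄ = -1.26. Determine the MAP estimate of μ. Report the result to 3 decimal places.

n = 14, x̄ = -1.26.
For a Normal prior and Normal likelihood with known variance, the posterior is Normal; its mode equals its mean, the precision-weighted average.
Prior precision 1/σ₀² = 1/16 = 0.0625; data precision n/σ² = 14/5 = 2.8.
μ̂ = (0.0625·(-4) + 2.8·(-1.26)) / (0.0625 + 2.8) = (-3.778)/2.8625 = -7556/5725 ≈ -1.320.

μ̂_MAP = -1.320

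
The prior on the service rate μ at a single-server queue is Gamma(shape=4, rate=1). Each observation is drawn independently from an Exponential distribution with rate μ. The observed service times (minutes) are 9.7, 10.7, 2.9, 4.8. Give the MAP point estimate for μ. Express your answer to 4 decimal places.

The Exponential(rate=μ) likelihood is ∝ μ^n e^(−μΣtᵢ). Here n = 4 and Σtᵢ = 9.7 + 10.7 + 2.9 + 4.8 = 28.1.
Posterior ∝ μ^3e^(−1μ) · μ^4e^(−28.1μ) = μ^7e^(−29.1μ), i.e. Gamma(8, 29.1).
Mode = (a−1)/b = 7/29.1 ≈ 0.2405.

μ̂_MAP = 0.2405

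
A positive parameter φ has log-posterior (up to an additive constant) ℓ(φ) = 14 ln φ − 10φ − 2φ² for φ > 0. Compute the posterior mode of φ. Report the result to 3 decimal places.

φ̂_MAP = 1.000

ℓ'(φ) = 14/φ − 10 − 4φ. Setting this to zero and multiplying by φ: 4φ² + 10φ − 14 = 0.
φ = (−10 + √(10² + 4·4·14)) / (2·4) = (−10 + √324) / 8 = (−10 + 18)/8 = 1.
ℓ''(φ) = −14/φ² − 4 < 0, confirming a maximum.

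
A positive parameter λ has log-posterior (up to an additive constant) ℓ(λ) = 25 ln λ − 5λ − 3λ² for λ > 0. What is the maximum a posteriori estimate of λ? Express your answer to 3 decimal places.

λ̂_MAP = 1.667

ℓ'(λ) = 25/λ − 5 − 6λ. Setting this to zero and multiplying by λ: 6λ² + 5λ − 25 = 0.
λ = (−5 + √(5² + 4·6·25)) / (2·6) = (−5 + √625) / 12 = (−5 + 25)/12 = 5/3.
ℓ''(λ) = −25/λ² − 6 < 0, confirming a maximum.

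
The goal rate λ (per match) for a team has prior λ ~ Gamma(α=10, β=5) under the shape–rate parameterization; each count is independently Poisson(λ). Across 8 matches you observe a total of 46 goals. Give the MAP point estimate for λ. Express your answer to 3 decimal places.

Σxᵢ = 46, n = 8.
Posterior ∝ λ^9e^(−5λ) · λ^46e^(−8λ) = λ^55e^(−13λ), i.e. Gamma(shape=56, rate=13).
The mode of a Gamma(a, b) with a ≥ 1 (shape–rate) is (a−1)/b = 55/13 ≈ 4.231.

λ̂_MAP = 4.231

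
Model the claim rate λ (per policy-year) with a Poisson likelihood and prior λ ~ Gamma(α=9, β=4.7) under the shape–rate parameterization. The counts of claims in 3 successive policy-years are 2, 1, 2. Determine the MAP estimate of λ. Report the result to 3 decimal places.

λ̂_MAP = 1.688

Σxᵢ = 2+1+2 = 5, with n = 3.
Posterior ∝ λ^8e^(−4.7λ) · λ^5e^(−3λ) = λ^13e^(−7.7λ), i.e. Gamma(shape=14, rate=7.7).
The mode of a Gamma(a, b) with a ≥ 1 (shape–rate) is (a−1)/b = 13/7.7 ≈ 1.688.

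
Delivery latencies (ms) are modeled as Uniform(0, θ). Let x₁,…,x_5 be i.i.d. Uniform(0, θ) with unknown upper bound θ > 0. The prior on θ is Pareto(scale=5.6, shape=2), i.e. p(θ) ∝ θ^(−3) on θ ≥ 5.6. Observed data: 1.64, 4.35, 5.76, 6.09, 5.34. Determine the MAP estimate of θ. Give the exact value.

θ̂_MAP = 6.09

The Uniform(0, θ) likelihood is θ^(−n) for θ ≥ max(xᵢ), zero otherwise. Here max(xᵢ) = 6.09.
Posterior ∝ θ^(−3) · θ^(−5) = θ^(−8) on θ ≥ max(5.6, 6.09) = 6.09.
This density is strictly decreasing in θ, so the posterior mode lies at the lower boundary of the support.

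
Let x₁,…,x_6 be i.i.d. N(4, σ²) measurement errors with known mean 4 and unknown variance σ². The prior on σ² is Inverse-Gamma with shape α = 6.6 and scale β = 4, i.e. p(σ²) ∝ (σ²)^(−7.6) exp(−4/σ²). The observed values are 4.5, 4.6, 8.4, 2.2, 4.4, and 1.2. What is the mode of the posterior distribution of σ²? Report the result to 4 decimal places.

Sum of squared deviations about the known mean: SS = (4.5−4)² + (4.6−4)² + (8.4−4)² + (2.2−4)² + (4.4−4)² + (1.2−4)² = 31.21.
The Normal likelihood contributes (σ²)^(−n/2) exp(−SS/(2σ²)), so the posterior is Inverse-Gamma(α + n/2, β + SS/2) = Inverse-Gamma(9.6, 19.605).
The mode of Inverse-Gamma(a, b) is b/(a+1) = 19.605/10.6 ≈ 1.8495.

σ̂²_MAP = 1.8495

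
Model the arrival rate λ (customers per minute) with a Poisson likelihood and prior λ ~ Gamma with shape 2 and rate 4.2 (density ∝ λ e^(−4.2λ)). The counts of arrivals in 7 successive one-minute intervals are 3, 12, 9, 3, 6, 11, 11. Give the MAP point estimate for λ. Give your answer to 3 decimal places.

Σxᵢ = 3+12+9+3+6+11+11 = 55, with n = 7.
Posterior ∝ λe^(−4.2λ) · λ^55e^(−7λ) = λ^56e^(−11.2λ), i.e. Gamma(shape=57, rate=11.2).
The mode of a Gamma(a, b) with a ≥ 1 (shape–rate) is (a−1)/b = 56/11.2 ≈ 5.000.

λ̂_MAP = 5.000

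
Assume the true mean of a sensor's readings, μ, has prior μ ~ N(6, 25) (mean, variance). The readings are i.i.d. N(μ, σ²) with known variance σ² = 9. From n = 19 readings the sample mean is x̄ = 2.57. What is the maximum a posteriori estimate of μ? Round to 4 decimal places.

n = 19, x̄ = 2.57.
For a Normal prior and Normal likelihood with known variance, the posterior is Normal; its mode equals its mean, the precision-weighted average.
Prior precision 1/σ₀² = 1/25 = 0.04; data precision n/σ² = 19/9.
μ̂ = (0.04·6 + (19/9)·2.57) / (0.04 + 19/9) = (5099/900)/(484/225) = 5099/1936 ≈ 2.6338.

μ̂_MAP = 2.6338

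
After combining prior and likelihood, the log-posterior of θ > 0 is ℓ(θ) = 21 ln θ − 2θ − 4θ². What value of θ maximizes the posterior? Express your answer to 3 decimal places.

θ̂_MAP = 1.500

ℓ'(θ) = 21/θ − 2 − 8θ. Setting this to zero and multiplying by θ: 8θ² + 2θ − 21 = 0.
θ = (−2 + √(2² + 4·8·21)) / (2·8) = (−2 + √676) / 16 = (−2 + 26)/16 = 3/2.
ℓ''(θ) = −21/θ² − 8 < 0, confirming a maximum.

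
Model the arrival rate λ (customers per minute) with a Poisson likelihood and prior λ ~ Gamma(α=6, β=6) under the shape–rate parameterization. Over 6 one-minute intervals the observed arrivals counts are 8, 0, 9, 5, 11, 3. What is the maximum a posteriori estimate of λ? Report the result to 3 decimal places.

λ̂_MAP = 3.417

Σxᵢ = 8+0+9+5+11+3 = 36, with n = 6.
Posterior ∝ λ^5e^(−6λ) · λ^36e^(−6λ) = λ^41e^(−12λ), i.e. Gamma(shape=42, rate=12).
The mode of a Gamma(a, b) with a ≥ 1 (shape–rate) is (a−1)/b = 41/12 ≈ 3.417.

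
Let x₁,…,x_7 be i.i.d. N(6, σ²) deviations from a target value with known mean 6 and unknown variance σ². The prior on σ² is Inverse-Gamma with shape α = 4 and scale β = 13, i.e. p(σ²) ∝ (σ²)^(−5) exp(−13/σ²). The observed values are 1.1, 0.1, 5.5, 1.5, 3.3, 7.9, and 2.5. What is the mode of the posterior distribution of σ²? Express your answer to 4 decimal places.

σ̂²_MAP = 7.5571

Sum of squared deviations about the known mean: SS = (1.1−6)² + (0.1−6)² + (5.5−6)² + (1.5−6)² + (3.3−6)² + (7.9−6)² + (2.5−6)² = 102.47.
The Normal likelihood contributes (σ²)^(−n/2) exp(−SS/(2σ²)), so the posterior is Inverse-Gamma(α + n/2, β + SS/2) = Inverse-Gamma(7.5, 64.235).
The mode of Inverse-Gamma(a, b) is b/(a+1) = 64.235/8.5 ≈ 7.5571.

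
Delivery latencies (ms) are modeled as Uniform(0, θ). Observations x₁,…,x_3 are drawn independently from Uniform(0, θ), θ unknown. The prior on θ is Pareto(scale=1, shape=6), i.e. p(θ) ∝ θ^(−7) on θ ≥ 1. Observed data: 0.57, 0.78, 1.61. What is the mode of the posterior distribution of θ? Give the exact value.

The Uniform(0, θ) likelihood is θ^(−n) for θ ≥ max(xᵢ), zero otherwise. Here max(xᵢ) = 1.61.
Posterior ∝ θ^(−7) · θ^(−3) = θ^(−10) on θ ≥ max(1, 1.61) = 1.61.
This density is strictly decreasing in θ, so the posterior mode lies at the lower boundary of the support.

θ̂_MAP = 1.61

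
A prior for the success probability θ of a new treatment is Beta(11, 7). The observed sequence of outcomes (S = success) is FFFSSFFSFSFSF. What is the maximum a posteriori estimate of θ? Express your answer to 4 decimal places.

θ̂_MAP = 0.5172

Prior: Beta(11, 7).
Data: 5 successes in 13 trials (from the sequence). The binomial likelihood contributes θ^5(1−θ)^8, so the posterior is Beta(11+5, 7+8) = Beta(16, 15).
For Beta(a, b) with a, b > 1 the mode is (a−1)/(a+b−2) = 15/29 ≈ 0.5172.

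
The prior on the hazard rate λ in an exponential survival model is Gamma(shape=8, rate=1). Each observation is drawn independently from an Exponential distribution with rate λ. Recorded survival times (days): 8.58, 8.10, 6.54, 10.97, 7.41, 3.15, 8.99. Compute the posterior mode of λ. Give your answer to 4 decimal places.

The Exponential(rate=λ) likelihood is ∝ λ^n e^(−λΣtᵢ). Here n = 7 and Σtᵢ = 8.58 + 8.10 + 6.54 + 10.97 + 7.41 + 3.15 + 8.99 = 53.74.
Posterior ∝ λ^7e^(−1λ) · λ^7e^(−53.74λ) = λ^14e^(−54.74λ), i.e. Gamma(15, 54.74).
Mode = (a−1)/b = 14/54.74 ≈ 0.2558.

λ̂_MAP = 0.2558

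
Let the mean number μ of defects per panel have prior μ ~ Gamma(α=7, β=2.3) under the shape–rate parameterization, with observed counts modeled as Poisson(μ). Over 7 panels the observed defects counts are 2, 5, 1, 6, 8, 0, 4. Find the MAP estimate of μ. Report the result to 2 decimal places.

Σxᵢ = 2+5+1+6+8+0+4 = 26, with n = 7.
Posterior ∝ μ^6e^(−2.3μ) · μ^26e^(−7μ) = μ^32e^(−9.3μ), i.e. Gamma(shape=33, rate=9.3).
The mode of a Gamma(a, b) with a ≥ 1 (shape–rate) is (a−1)/b = 32/9.3 ≈ 3.44.

μ̂_MAP = 3.44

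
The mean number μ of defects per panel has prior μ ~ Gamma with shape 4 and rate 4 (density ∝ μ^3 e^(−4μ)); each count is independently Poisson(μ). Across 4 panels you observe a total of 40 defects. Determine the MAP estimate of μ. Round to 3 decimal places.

μ̂_MAP = 5.375

Σxᵢ = 40, n = 4.
Posterior ∝ μ^3e^(−4μ) · μ^40e^(−4μ) = μ^43e^(−8μ), i.e. Gamma(shape=44, rate=8).
The mode of a Gamma(a, b) with a ≥ 1 (shape–rate) is (a−1)/b = 43/8 ≈ 5.375.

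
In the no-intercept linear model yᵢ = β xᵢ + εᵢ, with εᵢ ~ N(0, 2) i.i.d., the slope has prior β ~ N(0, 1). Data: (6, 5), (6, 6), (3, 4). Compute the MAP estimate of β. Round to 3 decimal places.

log p(β | y) = −Σ(yᵢ − βxᵢ)²/(2·2) − β²/(2·1) + const.
Setting the derivative to zero: Σxᵢ(yᵢ − βxᵢ)/2 − β/1 = 0, so β = Σxᵢyᵢ / (Σxᵢ² + σ²/τ²).
Σxᵢyᵢ = 6·5 + 6·6 + 3·4 = 78; Σxᵢ² = 81; σ²/τ² = 2.
β̂_MAP = 78 / (81 + 2) = 78/83 ≈ 0.940.

β̂_MAP = 0.940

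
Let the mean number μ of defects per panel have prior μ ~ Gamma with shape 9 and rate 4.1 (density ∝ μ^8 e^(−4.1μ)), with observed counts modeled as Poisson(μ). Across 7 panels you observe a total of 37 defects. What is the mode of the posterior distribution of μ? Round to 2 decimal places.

Σxᵢ = 37, n = 7.
Posterior ∝ μ^8e^(−4.1μ) · μ^37e^(−7μ) = μ^45e^(−11.1μ), i.e. Gamma(shape=46, rate=11.1).
The mode of a Gamma(a, b) with a ≥ 1 (shape–rate) is (a−1)/b = 45/11.1 ≈ 4.05.

μ̂_MAP = 4.05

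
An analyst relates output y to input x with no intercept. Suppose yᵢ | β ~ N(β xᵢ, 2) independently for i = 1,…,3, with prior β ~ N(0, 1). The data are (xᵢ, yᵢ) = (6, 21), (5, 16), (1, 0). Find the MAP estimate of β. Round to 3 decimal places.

log p(β | y) = −Σ(yᵢ − βxᵢ)²/(2·2) − β²/(2·1) + const.
Setting the derivative to zero: Σxᵢ(yᵢ − βxᵢ)/2 − β/1 = 0, so β = Σxᵢyᵢ / (Σxᵢ² + σ²/τ²).
Σxᵢyᵢ = 6·21 + 5·16 + 1·0 = 206; Σxᵢ² = 62; σ²/τ² = 2.
β̂_MAP = 206 / (62 + 2) = 206/64 ≈ 3.219.

β̂_MAP = 3.219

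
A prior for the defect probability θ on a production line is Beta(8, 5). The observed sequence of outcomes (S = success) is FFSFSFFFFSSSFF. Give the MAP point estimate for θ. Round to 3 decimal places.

θ̂_MAP = 0.480

Prior: Beta(8, 5).
Data: 5 successes in 14 trials (from the sequence). The binomial likelihood contributes θ^5(1−θ)^9, so the posterior is Beta(8+5, 5+9) = Beta(13, 14).
For Beta(a, b) with a, b > 1 the mode is (a−1)/(a+b−2) = 12/25 ≈ 0.480.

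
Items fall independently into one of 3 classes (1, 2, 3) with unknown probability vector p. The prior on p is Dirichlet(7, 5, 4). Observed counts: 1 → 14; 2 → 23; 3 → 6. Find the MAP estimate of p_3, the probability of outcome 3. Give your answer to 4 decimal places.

MAP estimate: 0.1607

The posterior is Dirichlet(αᵢ + nᵢ) = Dirichlet(21, 28, 10).
For a Dirichlet(a₁,…,a_K) with all aᵢ > 1, the mode has j-th component (aⱼ − 1)/(Σaᵢ − K).
Here Σaᵢ = 59 and K = 3, so p_3 = (10 − 1)/(59 − 3) = 9/56 ≈ 0.1607.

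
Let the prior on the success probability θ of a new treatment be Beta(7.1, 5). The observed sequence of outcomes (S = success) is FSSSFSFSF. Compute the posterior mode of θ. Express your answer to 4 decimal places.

Prior: Beta(7.1, 5).
Data: 5 successes in 9 trials (from the sequence). The binomial likelihood contributes θ^5(1−θ)^4, so the posterior is Beta(7.1+5, 5+4) = Beta(12.1, 9).
For Beta(a, b) with a, b > 1 the mode is (a−1)/(a+b−2) = 11.1/19.1 ≈ 0.5812.

θ̂_MAP = 0.5812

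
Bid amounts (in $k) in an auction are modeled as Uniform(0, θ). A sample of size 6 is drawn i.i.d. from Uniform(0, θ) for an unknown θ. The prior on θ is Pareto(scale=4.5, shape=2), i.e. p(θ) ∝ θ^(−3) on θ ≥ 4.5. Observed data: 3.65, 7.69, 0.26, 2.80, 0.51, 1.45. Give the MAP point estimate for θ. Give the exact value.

θ̂_MAP = 7.69

The Uniform(0, θ) likelihood is θ^(−n) for θ ≥ max(xᵢ), zero otherwise. Here max(xᵢ) = 7.69.
Posterior ∝ θ^(−3) · θ^(−6) = θ^(−9) on θ ≥ max(4.5, 7.69) = 7.69.
This density is strictly decreasing in θ, so the posterior mode lies at the lower boundary of the support.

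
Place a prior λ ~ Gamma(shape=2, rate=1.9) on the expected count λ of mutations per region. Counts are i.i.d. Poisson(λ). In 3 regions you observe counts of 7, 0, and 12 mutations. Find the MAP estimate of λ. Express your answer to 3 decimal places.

Σxᵢ = 7+0+12 = 19, with n = 3.
Posterior ∝ λe^(−1.9λ) · λ^19e^(−3λ) = λ^20e^(−4.9λ), i.e. Gamma(shape=21, rate=4.9).
The mode of a Gamma(a, b) with a ≥ 1 (shape–rate) is (a−1)/b = 20/4.9 ≈ 4.082.

λ̂_MAP = 4.082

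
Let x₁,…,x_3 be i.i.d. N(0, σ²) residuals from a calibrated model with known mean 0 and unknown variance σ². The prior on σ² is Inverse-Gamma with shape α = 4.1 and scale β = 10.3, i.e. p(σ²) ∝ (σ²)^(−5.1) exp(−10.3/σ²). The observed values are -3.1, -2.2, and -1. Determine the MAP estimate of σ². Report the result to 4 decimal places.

Sum of squared deviations about the known mean: SS = (-3.1−0)² + (-2.2−0)² + (-1−0)² = 15.45.
The Normal likelihood contributes (σ²)^(−n/2) exp(−SS/(2σ²)), so the posterior is Inverse-Gamma(α + n/2, β + SS/2) = Inverse-Gamma(5.6, 18.025).
The mode of Inverse-Gamma(a, b) is b/(a+1) = 18.025/6.6 ≈ 2.7311.

σ̂²_MAP = 2.7311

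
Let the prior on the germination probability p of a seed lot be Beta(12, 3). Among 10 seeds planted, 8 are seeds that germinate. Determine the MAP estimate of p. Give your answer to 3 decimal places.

Prior: Beta(12, 3).
Data: 8 successes in 10 trials. The binomial likelihood contributes p^8(1−p)^2, so the posterior is Beta(12+8, 3+2) = Beta(20, 5).
For Beta(a, b) with a, b > 1 the mode is (a−1)/(a+b−2) = 19/23 ≈ 0.826.

p̂_MAP = 0.826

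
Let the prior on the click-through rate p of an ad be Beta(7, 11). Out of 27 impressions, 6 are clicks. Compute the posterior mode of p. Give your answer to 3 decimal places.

Prior: Beta(7, 11).
Data: 6 successes in 27 trials. The binomial likelihood contributes p^6(1−p)^21, so the posterior is Beta(7+6, 11+21) = Beta(13, 32).
For Beta(a, b) with a, b > 1 the mode is (a−1)/(a+b−2) = 12/43 ≈ 0.279.

p̂_MAP = 0.279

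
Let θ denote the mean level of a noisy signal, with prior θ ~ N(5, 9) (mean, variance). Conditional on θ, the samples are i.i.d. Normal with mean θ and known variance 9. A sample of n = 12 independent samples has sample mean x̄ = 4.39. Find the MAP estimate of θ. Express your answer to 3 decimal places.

n = 12, x̄ = 4.39.
For a Normal prior and Normal likelihood with known variance, the posterior is Normal; its mode equals its mean, the precision-weighted average.
Prior precision 1/σ₀² = 1/9; data precision n/σ² = 12/9 = 4/3.
θ̂ = ((1/9)·5 + (4/3)·4.39) / (1/9 + 4/3) = (1442/225)/(13/9) = 1442/325 ≈ 4.437.

θ̂_MAP = 4.437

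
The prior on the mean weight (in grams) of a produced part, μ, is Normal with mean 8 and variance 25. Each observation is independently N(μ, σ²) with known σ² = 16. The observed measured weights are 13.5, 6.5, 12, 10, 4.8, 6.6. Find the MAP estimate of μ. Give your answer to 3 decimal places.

μ̂_MAP = 8.813

n = 6; x̄ = (13.5 + 6.5 + 12 + 10 + 4.8 + 6.6)/6 = 53.4/6 = 8.9.
For a Normal prior and Normal likelihood with known variance, the posterior is Normal; its mode equals its mean, the precision-weighted average.
Prior precision 1/σ₀² = 1/25 = 0.04; data precision n/σ² = 6/16 = 0.375.
μ̂ = (0.04·8 + 0.375·8.9) / (0.04 + 0.375) = 3.6575/0.415 = 1463/166 ≈ 8.813.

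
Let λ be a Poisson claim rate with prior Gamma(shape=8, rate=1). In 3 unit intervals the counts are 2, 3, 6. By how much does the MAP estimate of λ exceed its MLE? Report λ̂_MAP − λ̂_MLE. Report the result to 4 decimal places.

MAP − MLE = 0.8333

Σxᵢ = 11. Posterior is Gamma(19, 4); MAP = (19−1)/4 = 18/4 ≈ 4.50000.
MLE = x̄ = 11/3 ≈ 3.66667.
Difference = 18/4 − 11/3 = 5/6 ≈ 0.8333.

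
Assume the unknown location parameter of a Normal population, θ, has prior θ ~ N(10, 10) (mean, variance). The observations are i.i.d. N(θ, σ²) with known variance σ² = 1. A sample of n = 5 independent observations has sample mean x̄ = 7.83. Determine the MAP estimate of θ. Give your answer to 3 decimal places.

θ̂_MAP = 7.873

n = 5, x̄ = 7.83.
For a Normal prior and Normal likelihood with known variance, the posterior is Normal; its mode equals its mean, the precision-weighted average.
Prior precision 1/σ₀² = 1/10 = 0.1; data precision n/σ² = 5/1 = 5.
θ̂ = (0.1·10 + 5·7.83) / (0.1 + 5) = 40.15/5.1 = 803/102 ≈ 7.873.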